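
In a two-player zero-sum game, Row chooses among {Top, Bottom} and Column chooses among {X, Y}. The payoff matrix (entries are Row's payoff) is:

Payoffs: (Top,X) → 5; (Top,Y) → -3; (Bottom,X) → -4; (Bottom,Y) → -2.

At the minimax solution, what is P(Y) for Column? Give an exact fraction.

Row minima: Top → -3, Bottom → -4; maximin = -3.
Column maxima: X → 5, Y → -2; minimax = -2.
-3 ≠ -2, so there is no saddle point; optimal play is mixed.
Let Row play Top with probability p. Expected payoff against X: 5p + (-4)(1−p) = 9p − 4; against Y: (-3)p + (-2)(1−p) = −p − 2.
Setting these equal: 9p − 4 = −p − 2 ⇒ 10p = 2 ⇒ p = 1/5, and the value is (9)·(1/5) − 4 = -11/5.
For Column: with q = P(X), equating Top's and Bottom's payoffs gives 8q − 3 = −2q − 2 ⇒ q = 1/10.

9/10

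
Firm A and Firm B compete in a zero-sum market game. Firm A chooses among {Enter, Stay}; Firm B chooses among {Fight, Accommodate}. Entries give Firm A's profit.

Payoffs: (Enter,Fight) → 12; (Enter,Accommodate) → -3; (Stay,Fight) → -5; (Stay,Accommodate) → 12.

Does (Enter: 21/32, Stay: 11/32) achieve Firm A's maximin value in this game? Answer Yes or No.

No

Against Fight this mix gives (21/32)·12 + (11/32)·(-5) = 197/32.
Against Accommodate this mix gives (21/32)·(-3) + (11/32)·12 = 69/32.
Firm B will play Accommodate, holding Firm A to 69/32. Shifting weight toward the row that does better against Accommodate would raise this floor (the equalizing mix achieves 129/32 against both Accommodate and Fight), so the proposed strategy is not optimal.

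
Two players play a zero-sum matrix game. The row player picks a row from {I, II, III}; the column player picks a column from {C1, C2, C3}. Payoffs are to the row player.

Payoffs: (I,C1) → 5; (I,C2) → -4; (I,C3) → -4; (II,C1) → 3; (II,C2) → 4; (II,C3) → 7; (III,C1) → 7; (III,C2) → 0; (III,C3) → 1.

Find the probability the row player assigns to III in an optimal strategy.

1/8

Row minima: I → -4, II → 3, III → 0; maximin = 3.
Column maxima: C1 → 7, C2 → 4, C3 → 7; minimax = 4.
3 ≠ 4, so there is no saddle point; optimal play is mixed.
I is strictly dominated by III, so the row player never plays it.
With I eliminated, C3 is strictly dominated by C2 (it gives the row player strictly more in every remaining row), so the column player never plays it.
On the remaining 2×2 (II, III vs C1, C2):
Let the row player play II with probability p. Expected payoff against C1: 3p + 7(1−p) = −4p + 7; against C2: 4p + 0(1−p) = 4p.
Setting these equal: −4p + 7 = 4p ⇒ −8p = -7 ⇒ p = 7/8, and the value is (-4)·(7/8) + 7 = 7/2.
For the column player: with q = P(C1), equating II's and III's payoffs gives −q + 4 = 7q ⇒ q = 1/2.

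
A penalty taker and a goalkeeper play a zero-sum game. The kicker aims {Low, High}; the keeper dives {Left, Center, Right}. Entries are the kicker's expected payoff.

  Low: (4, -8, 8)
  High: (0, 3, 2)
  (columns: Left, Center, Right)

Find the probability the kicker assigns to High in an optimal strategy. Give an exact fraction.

4/5

Row minima: Low → -8, High → 0; maximin = 0.
Column maxima: Left → 4, Center → 3, Right → 8; minimax = 3.
0 ≠ 3, so there is no saddle point; optimal play is mixed.
Right is strictly dominated by Left (it gives the kicker strictly more in every row), so the keeper never plays it.
On the remaining 2×2 (Low, High vs Left, Center):
Let the kicker play Low with probability p. Expected payoff against Left: 4p + 0(1−p) = 4p; against Center: (-8)p + 3(1−p) = −11p + 3.
Setting these equal: 4p = −11p + 3 ⇒ 15p = 3 ⇒ p = 1/5, and the value is (4)·(1/5) = 4/5.
For the keeper: with q = P(Left), equating Low's and High's payoffs gives 12q − 8 = −3q + 3 ⇒ q = 11/15.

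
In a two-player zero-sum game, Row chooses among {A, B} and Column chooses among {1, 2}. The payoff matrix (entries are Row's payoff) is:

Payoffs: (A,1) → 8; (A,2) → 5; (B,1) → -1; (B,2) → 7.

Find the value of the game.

Row minima: A → 5, B → -1; maximin = 5.
Column maxima: 1 → 8, 2 → 7; minimax = 7.
5 ≠ 7, so there is no saddle point; optimal play is mixed.
Let Row play A with probability p. Expected payoff against 1: 8p + (-1)(1−p) = 9p − 1; against 2: 5p + 7(1−p) = −2p + 7.
Setting these equal: 9p − 1 = −2p + 7 ⇒ 11p = 8 ⇒ p = 8/11, and the value is (9)·(8/11) − 1 = 61/11.
For Column: with q = P(1), equating A's and B's payoffs gives 3q + 5 = −8q + 7 ⇒ q = 2/11.

61/11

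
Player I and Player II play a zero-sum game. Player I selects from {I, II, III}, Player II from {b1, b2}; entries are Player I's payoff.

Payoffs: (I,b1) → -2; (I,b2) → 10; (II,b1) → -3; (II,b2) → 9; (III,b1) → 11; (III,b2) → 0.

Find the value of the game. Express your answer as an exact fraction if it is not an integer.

Row minima: I → -2, II → -3, III → 0; maximin = 0.
Column maxima: b1 → 11, b2 → 10; minimax = 10.
0 ≠ 10, so there is no saddle point; optimal play is mixed.
II is strictly dominated by I, so Player I never plays it.
On the remaining 2×2 (I, III vs b1, b2):
Let Player I play I with probability p. Expected payoff against b1: (-2)p + 11(1−p) = −13p + 11; against b2: 10p + 0(1−p) = 10p.
Setting these equal: −13p + 11 = 10p ⇒ −23p = -11 ⇒ p = 11/23, and the value is (-13)·(11/23) + 11 = 110/23.
For Player II: with q = P(b1), equating I's and III's payoffs gives −12q + 10 = 11q ⇒ q = 10/23.

110/23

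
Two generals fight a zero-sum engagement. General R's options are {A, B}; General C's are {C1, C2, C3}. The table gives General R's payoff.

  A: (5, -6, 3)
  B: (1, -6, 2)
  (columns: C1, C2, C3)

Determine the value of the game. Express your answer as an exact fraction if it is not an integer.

Row minima: A → -6, B → -6; maximin = -6.
Column maxima: C1 → 5, C2 → -6, C3 → 3; minimax = -6.
Since maximin = minimax = -6, there is a saddle point and the value is -6.

-6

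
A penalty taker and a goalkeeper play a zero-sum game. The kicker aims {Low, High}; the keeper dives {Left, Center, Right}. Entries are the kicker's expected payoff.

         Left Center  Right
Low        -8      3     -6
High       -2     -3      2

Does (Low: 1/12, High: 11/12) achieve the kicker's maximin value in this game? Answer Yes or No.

Against Left this mix gives (1/12)·(-8) + (11/12)·(-2) = -5/2.
Against Center this mix gives (1/12)·3 + (11/12)·(-3) = -5/2.
Against Right this mix gives (1/12)·(-6) + (11/12)·2 = 4/3.
All of the keeper's active replies (Left, Center) yield -5/2, and no column does worse for the kicker. The mix makes the keeper indifferent and guarantees -5/2, so it is optimal.

Yes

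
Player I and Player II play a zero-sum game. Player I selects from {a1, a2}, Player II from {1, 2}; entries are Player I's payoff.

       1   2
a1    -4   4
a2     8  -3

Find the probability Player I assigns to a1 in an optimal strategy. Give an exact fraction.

Row minima: a1 → -4, a2 → -3; maximin = -3.
Column maxima: 1 → 8, 2 → 4; minimax = 4.
-3 ≠ 4, so there is no saddle point; optimal play is mixed.
Let Player I play a1 with probability p. Expected payoff against 1: (-4)p + 8(1−p) = −12p + 8; against 2: 4p + (-3)(1−p) = 7p − 3.
Setting these equal: −12p + 8 = 7p − 3 ⇒ −19p = -11 ⇒ p = 11/19, and the value is (-12)·(11/19) + 8 = 20/19.
For Player II: with q = P(1), equating a1's and a2's payoffs gives −8q + 4 = 11q − 3 ⇒ q = 7/19.

11/19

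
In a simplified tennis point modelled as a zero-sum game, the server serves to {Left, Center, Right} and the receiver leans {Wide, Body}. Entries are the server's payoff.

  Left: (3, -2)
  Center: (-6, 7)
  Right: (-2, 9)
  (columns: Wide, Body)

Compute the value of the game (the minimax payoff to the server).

23/16

Row minima: Left → -2, Center → -6, Right → -2; maximin = -2.
Column maxima: Wide → 3, Body → 9; minimax = 3.
-2 ≠ 3, so there is no saddle point; optimal play is mixed.
Center is strictly dominated by Right, so the server never plays it.
On the remaining 2×2 (Left, Right vs Wide, Body):
Let the server play Left with probability p. Expected payoff against Wide: 3p + (-2)(1−p) = 5p − 2; against Body: (-2)p + 9(1−p) = −11p + 9.
Setting these equal: 5p − 2 = −11p + 9 ⇒ 16p = 11 ⇒ p = 11/16, and the value is (5)·(11/16) − 2 = 23/16.
For the receiver: with q = P(Wide), equating Left's and Right's payoffs gives 5q − 2 = −11q + 9 ⇒ q = 11/16.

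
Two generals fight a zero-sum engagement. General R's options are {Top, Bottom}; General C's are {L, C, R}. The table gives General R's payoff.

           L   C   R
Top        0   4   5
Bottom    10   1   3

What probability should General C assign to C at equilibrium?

10/13

Row minima: Top → 0, Bottom → 1; maximin = 1.
Column maxima: L → 10, C → 4, R → 5; minimax = 4.
1 ≠ 4, so there is no saddle point; optimal play is mixed.
R is strictly dominated by C (it gives General R strictly more in every row), so General C never plays it.
On the remaining 2×2 (Top, Bottom vs L, C):
Let General R play Top with probability p. Expected payoff against L: 0p + 10(1−p) = −10p + 10; against C: 4p + 1(1−p) = 3p + 1.
Setting these equal: −10p + 10 = 3p + 1 ⇒ −13p = -9 ⇒ p = 9/13, and the value is (-10)·(9/13) + 10 = 40/13.
For General C: with q = P(L), equating Top's and Bottom's payoffs gives −4q + 4 = 9q + 1 ⇒ q = 3/13.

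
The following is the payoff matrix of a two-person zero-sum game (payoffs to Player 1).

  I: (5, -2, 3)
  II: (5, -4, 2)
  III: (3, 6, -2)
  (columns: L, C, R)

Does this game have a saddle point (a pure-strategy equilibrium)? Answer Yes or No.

Row minima: I → -2, II → -4, III → -2; maximin = -2.
Column maxima: L → 5, C → 6, R → 3; minimax = 3.
-2 ≠ 3, so no pure-strategy equilibrium exists.

No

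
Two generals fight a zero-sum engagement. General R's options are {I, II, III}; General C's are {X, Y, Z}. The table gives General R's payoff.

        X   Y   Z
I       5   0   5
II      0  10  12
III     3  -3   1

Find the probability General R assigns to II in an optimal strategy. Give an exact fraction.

1/3

Row minima: I → 0, II → 0, III → -3; maximin = 0.
Column maxima: X → 5, Y → 10, Z → 12; minimax = 5.
0 ≠ 5, so there is no saddle point; optimal play is mixed.
III is strictly dominated by I, so General R never plays it.
Z is strictly dominated by Y (it gives General R strictly more in every row), so General C never plays it.
On the remaining 2×2 (I, II vs X, Y):
Let General R play I with probability p. Expected payoff against X: 5p + 0(1−p) = 5p; against Y: 0p + 10(1−p) = −10p + 10.
Setting these equal: 5p = −10p + 10 ⇒ 15p = 10 ⇒ p = 2/3, and the value is (5)·(2/3) = 10/3.
For General C: with q = P(X), equating I's and II's payoffs gives 5q = −10q + 10 ⇒ q = 2/3.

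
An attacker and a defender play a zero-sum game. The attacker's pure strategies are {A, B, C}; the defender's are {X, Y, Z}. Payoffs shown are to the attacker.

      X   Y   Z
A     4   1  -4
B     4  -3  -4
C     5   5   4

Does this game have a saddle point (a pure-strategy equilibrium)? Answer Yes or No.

Yes

Row minima: A → -4, B → -4, C → 4; maximin = 4.
Column maxima: X → 5, Y → 5, Z → 4; minimax = 4.
maximin = minimax = 4, so a saddle point exists.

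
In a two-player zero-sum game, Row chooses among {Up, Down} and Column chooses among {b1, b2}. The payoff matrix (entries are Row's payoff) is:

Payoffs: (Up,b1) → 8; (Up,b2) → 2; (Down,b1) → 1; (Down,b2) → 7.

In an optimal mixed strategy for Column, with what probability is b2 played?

Row minima: Up → 2, Down → 1; maximin = 2.
Column maxima: b1 → 8, b2 → 7; minimax = 7.
2 ≠ 7, so there is no saddle point; optimal play is mixed.
Let Row play Up with probability p. Expected payoff against b1: 8p + 1(1−p) = 7p + 1; against b2: 2p + 7(1−p) = −5p + 7.
Setting these equal: 7p + 1 = −5p + 7 ⇒ 12p = 6 ⇒ p = 1/2, and the value is (7)·(1/2) + 1 = 9/2.
For Column: with q = P(b1), equating Up's and Down's payoffs gives 6q + 2 = −6q + 7 ⇒ q = 5/12.

7/12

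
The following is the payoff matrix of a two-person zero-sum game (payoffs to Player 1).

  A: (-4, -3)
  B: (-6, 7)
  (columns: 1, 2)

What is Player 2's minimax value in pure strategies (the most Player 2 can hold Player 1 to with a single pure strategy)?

-4

Column maxima: 1 → -4, 2 → 7.
The smallest of these is -4.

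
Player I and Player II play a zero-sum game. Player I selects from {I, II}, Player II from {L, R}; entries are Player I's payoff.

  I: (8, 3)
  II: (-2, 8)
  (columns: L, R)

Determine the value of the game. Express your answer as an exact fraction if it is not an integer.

14/3

Row minima: I → 3, II → -2; maximin = 3.
Column maxima: L → 8, R → 8; minimax = 8.
3 ≠ 8, so there is no saddle point; optimal play is mixed.
Let Player I play I with probability p. Expected payoff against L: 8p + (-2)(1−p) = 10p − 2; against R: 3p + 8(1−p) = −5p + 8.
Setting these equal: 10p − 2 = −5p + 8 ⇒ 15p = 10 ⇒ p = 2/3, and the value is (10)·(2/3) − 2 = 14/3.
For Player II: with q = P(L), equating I's and II's payoffs gives 5q + 3 = −10q + 8 ⇒ q = 1/3.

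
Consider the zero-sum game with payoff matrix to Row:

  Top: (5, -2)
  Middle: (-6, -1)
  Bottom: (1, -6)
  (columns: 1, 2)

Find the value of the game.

-17/12

Row minima: Top → -2, Middle → -6, Bottom → -6; maximin = -2.
Column maxima: 1 → 5, 2 → -1; minimax = -1.
-2 ≠ -1, so there is no saddle point; optimal play is mixed.
Bottom is strictly dominated by Top, so Row never plays it.
On the remaining 2×2 (Top, Middle vs 1, 2):
Let Row play Top with probability p. Expected payoff against 1: 5p + (-6)(1−p) = 11p − 6; against 2: (-2)p + (-1)(1−p) = −p − 1.
Setting these equal: 11p − 6 = −p − 1 ⇒ 12p = 5 ⇒ p = 5/12, and the value is (11)·(5/12) − 6 = -17/12.
For Column: with q = P(1), equating Top's and Middle's payoffs gives 7q − 2 = −5q − 1 ⇒ q = 1/12.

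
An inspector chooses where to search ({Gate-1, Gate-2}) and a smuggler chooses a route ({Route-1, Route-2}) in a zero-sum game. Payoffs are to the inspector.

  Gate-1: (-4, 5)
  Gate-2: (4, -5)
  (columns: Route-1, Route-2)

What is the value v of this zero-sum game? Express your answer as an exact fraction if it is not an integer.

0

Row minima: Gate-1 → -4, Gate-2 → -5; maximin = -4.
Column maxima: Route-1 → 4, Route-2 → 5; minimax = 4.
-4 ≠ 4, so there is no saddle point; optimal play is mixed.
Let the inspector play Gate-1 with probability p. Expected payoff against Route-1: (-4)p + 4(1−p) = −8p + 4; against Route-2: 5p + (-5)(1−p) = 10p − 5.
Setting these equal: −8p + 4 = 10p − 5 ⇒ −18p = -9 ⇒ p = 1/2, and the value is (-8)·(1/2) + 4 = 0.
For the smuggler: with q = P(Route-1), equating Gate-1's and Gate-2's payoffs gives −9q + 5 = 9q − 5 ⇒ q = 5/9.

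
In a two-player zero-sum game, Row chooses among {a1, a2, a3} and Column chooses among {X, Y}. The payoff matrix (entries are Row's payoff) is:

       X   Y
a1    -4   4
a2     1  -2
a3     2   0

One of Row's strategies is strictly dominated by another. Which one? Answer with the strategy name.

a3 gives a strictly higher payoff than a2 against every column: 2 > 1, 0 > -2.
So a2 is strictly dominated and Row never plays it.

a2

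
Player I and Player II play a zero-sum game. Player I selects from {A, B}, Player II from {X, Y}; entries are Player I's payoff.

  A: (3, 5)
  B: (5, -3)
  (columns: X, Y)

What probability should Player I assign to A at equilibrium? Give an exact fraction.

4/5

Row minima: A → 3, B → -3; maximin = 3.
Column maxima: X → 5, Y → 5; minimax = 5.
3 ≠ 5, so there is no saddle point; optimal play is mixed.
Let Player I play A with probability p. Expected payoff against X: 3p + 5(1−p) = −2p + 5; against Y: 5p + (-3)(1−p) = 8p − 3.
Setting these equal: −2p + 5 = 8p − 3 ⇒ −10p = -8 ⇒ p = 4/5, and the value is (-2)·(4/5) + 5 = 17/5.
For Player II: with q = P(X), equating A's and B's payoffs gives −2q + 5 = 8q − 3 ⇒ q = 4/5.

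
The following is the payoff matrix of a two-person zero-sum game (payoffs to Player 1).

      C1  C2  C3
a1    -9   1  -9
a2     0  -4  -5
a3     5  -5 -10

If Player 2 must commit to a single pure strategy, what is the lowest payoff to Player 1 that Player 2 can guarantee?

Column maxima: C1 → 5, C2 → 1, C3 → -5.
The smallest of these is -5.

-5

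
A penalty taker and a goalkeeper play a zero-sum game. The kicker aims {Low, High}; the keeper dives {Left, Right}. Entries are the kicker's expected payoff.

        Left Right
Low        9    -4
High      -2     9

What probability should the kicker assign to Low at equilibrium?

11/24

Row minima: Low → -4, High → -2; maximin = -2.
Column maxima: Left → 9, Right → 9; minimax = 9.
-2 ≠ 9, so there is no saddle point; optimal play is mixed.
Let the kicker play Low with probability p. Expected payoff against Left: 9p + (-2)(1−p) = 11p − 2; against Right: (-4)p + 9(1−p) = −13p + 9.
Setting these equal: 11p − 2 = −13p + 9 ⇒ 24p = 11 ⇒ p = 11/24, and the value is (11)·(11/24) − 2 = 73/24.
For the keeper: with q = P(Left), equating Low's and High's payoffs gives 13q − 4 = −11q + 9 ⇒ q = 13/24.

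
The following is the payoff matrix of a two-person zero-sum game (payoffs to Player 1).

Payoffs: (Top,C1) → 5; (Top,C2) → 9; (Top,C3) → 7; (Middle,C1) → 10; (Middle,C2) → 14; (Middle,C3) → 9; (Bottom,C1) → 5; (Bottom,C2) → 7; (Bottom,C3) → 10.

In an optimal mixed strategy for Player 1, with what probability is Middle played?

Row minima: Top → 5, Middle → 9, Bottom → 5; maximin = 9.
Column maxima: C1 → 10, C2 → 14, C3 → 10; minimax = 10.
9 ≠ 10, so there is no saddle point; optimal play is mixed.
Top is strictly dominated by Middle, so Player 1 never plays it.
C2 is strictly dominated by C1 (it gives Player 1 strictly more in every row), so Player 2 never plays it.
On the remaining 2×2 (Middle, Bottom vs C1, C3):
Let Player 1 play Middle with probability p. Expected payoff against C1: 10p + 5(1−p) = 5p + 5; against C3: 9p + 10(1−p) = −p + 10.
Setting these equal: 5p + 5 = −p + 10 ⇒ 6p = 5 ⇒ p = 5/6, and the value is (5)·(5/6) + 5 = 55/6.
For Player 2: with q = P(C1), equating Middle's and Bottom's payoffs gives q + 9 = −5q + 10 ⇒ q = 1/6.

5/6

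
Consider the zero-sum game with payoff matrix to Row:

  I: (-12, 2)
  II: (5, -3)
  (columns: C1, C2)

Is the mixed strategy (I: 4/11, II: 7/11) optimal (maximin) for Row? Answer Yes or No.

Yes

Against C1 this mix gives (4/11)·(-12) + (7/11)·5 = -13/11.
Against C2 this mix gives (4/11)·2 + (7/11)·(-3) = -13/11.
All of Column's active replies (C1, C2) yield -13/11, and no column does worse for Row. The mix makes Column indifferent and guarantees -13/11, so it is optimal.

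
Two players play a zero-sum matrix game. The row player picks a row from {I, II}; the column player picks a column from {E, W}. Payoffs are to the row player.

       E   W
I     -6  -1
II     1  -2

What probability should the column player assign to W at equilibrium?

7/8

Row minima: I → -6, II → -2; maximin = -2.
Column maxima: E → 1, W → -1; minimax = -1.
-2 ≠ -1, so there is no saddle point; optimal play is mixed.
Let the row player play I with probability p. Expected payoff against E: (-6)p + 1(1−p) = −7p + 1; against W: (-1)p + (-2)(1−p) = p − 2.
Setting these equal: −7p + 1 = p − 2 ⇒ −8p = -3 ⇒ p = 3/8, and the value is (-7)·(3/8) + 1 = -13/8.
For the column player: with q = P(E), equating I's and II's payoffs gives −5q − 1 = 3q − 2 ⇒ q = 1/8.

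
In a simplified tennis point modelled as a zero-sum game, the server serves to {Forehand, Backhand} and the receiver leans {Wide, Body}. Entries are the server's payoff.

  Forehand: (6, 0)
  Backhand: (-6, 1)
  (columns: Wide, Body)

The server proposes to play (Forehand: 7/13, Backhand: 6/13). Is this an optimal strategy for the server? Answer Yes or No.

Against Wide this mix gives (7/13)·6 + (6/13)·(-6) = 6/13.
Against Body this mix gives (7/13)·0 + (6/13)·1 = 6/13.
All of the receiver's active replies (Wide, Body) yield 6/13, and no column does worse for the server. The mix makes the receiver indifferent and guarantees 6/13, so it is optimal.

Yes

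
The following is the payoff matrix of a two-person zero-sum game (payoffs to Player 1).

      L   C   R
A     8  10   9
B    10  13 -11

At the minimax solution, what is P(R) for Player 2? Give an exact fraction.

1/11

Row minima: A → 8, B → -11; maximin = 8.
Column maxima: L → 10, C → 13, R → 9; minimax = 9.
8 ≠ 9, so there is no saddle point; optimal play is mixed.
C is strictly dominated by L (it gives Player 1 strictly more in every row), so Player 2 never plays it.
On the remaining 2×2 (A, B vs L, R):
Let Player 1 play A with probability p. Expected payoff against L: 8p + 10(1−p) = −2p + 10; against R: 9p + (-11)(1−p) = 20p − 11.
Setting these equal: −2p + 10 = 20p − 11 ⇒ −22p = -21 ⇒ p = 21/22, and the value is (-2)·(21/22) + 10 = 89/11.
For Player 2: with q = P(L), equating A's and B's payoffs gives −q + 9 = 21q − 11 ⇒ q = 10/11.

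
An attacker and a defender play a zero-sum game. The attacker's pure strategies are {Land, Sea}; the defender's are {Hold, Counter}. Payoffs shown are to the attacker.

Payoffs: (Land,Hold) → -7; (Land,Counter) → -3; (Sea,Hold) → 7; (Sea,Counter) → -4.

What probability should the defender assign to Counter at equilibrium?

Row minima: Land → -7, Sea → -4; maximin = -4.
Column maxima: Hold → 7, Counter → -3; minimax = -3.
-4 ≠ -3, so there is no saddle point; optimal play is mixed.
Let the attacker play Land with probability p. Expected payoff against Hold: (-7)p + 7(1−p) = −14p + 7; against Counter: (-3)p + (-4)(1−p) = p − 4.
Setting these equal: −14p + 7 = p − 4 ⇒ −15p = -11 ⇒ p = 11/15, and the value is (-14)·(11/15) + 7 = -49/15.
For the defender: with q = P(Hold), equating Land's and Sea's payoffs gives −4q − 3 = 11q − 4 ⇒ q = 1/15.

14/15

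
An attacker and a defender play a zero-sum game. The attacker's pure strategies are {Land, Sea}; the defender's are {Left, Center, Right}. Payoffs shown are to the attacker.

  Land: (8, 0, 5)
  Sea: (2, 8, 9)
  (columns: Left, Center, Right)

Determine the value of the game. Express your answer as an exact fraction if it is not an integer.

Row minima: Land → 0, Sea → 2; maximin = 2.
Column maxima: Left → 8, Center → 8, Right → 9; minimax = 8.
2 ≠ 8, so there is no saddle point; optimal play is mixed.
Right is strictly dominated by Center (it gives the attacker strictly more in every row), so the defender never plays it.
On the remaining 2×2 (Land, Sea vs Left, Center):
Let the attacker play Land with probability p. Expected payoff against Left: 8p + 2(1−p) = 6p + 2; against Center: 0p + 8(1−p) = −8p + 8.
Setting these equal: 6p + 2 = −8p + 8 ⇒ 14p = 6 ⇒ p = 3/7, and the value is (6)·(3/7) + 2 = 32/7.
For the defender: with q = P(Left), equating Land's and Sea's payoffs gives 8q = −6q + 8 ⇒ q = 4/7.

32/7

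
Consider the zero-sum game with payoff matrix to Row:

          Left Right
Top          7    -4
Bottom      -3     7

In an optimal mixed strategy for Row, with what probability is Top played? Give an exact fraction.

10/21

Row minima: Top → -4, Bottom → -3; maximin = -3.
Column maxima: Left → 7, Right → 7; minimax = 7.
-3 ≠ 7, so there is no saddle point; optimal play is mixed.
Let Row play Top with probability p. Expected payoff against Left: 7p + (-3)(1−p) = 10p − 3; against Right: (-4)p + 7(1−p) = −11p + 7.
Setting these equal: 10p − 3 = −11p + 7 ⇒ 21p = 10 ⇒ p = 10/21, and the value is (10)·(10/21) − 3 = 37/21.
For Column: with q = P(Left), equating Top's and Bottom's payoffs gives 11q − 4 = −10q + 7 ⇒ q = 11/21.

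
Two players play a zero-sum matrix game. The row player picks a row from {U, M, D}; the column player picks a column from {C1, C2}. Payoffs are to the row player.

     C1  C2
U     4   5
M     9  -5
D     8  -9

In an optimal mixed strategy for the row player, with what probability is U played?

14/15

Row minima: U → 4, M → -5, D → -9; maximin = 4.
Column maxima: C1 → 9, C2 → 5; minimax = 5.
4 ≠ 5, so there is no saddle point; optimal play is mixed.
D is strictly dominated by M, so the row player never plays it.
On the remaining 2×2 (U, M vs C1, C2):
Let the row player play U with probability p. Expected payoff against C1: 4p + 9(1−p) = −5p + 9; against C2: 5p + (-5)(1−p) = 10p − 5.
Setting these equal: −5p + 9 = 10p − 5 ⇒ −15p = -14 ⇒ p = 14/15, and the value is (-5)·(14/15) + 9 = 13/3.
For the column player: with q = P(C1), equating U's and M's payoffs gives −q + 5 = 14q − 5 ⇒ q = 2/3.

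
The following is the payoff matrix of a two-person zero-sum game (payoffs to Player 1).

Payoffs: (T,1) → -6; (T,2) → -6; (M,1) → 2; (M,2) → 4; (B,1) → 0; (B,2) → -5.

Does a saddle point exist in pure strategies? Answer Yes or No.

Row minima: T → -6, M → 2, B → -5; maximin = 2.
Column maxima: 1 → 2, 2 → 4; minimax = 2.
maximin = minimax = 2, so a saddle point exists.

Yes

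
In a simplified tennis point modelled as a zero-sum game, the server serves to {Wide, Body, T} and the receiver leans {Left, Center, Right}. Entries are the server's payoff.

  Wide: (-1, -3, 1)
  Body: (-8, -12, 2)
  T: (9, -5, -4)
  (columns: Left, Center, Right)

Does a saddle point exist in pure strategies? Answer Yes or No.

Row minima: Wide → -3, Body → -12, T → -5; maximin = -3.
Column maxima: Left → 9, Center → -3, Right → 2; minimax = -3.
maximin = minimax = -3, so a saddle point exists.

Yes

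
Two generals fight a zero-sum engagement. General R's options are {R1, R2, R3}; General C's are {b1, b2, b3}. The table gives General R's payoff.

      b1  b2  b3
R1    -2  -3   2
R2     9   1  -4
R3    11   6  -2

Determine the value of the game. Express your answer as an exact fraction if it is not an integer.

6/13

Row minima: R1 → -3, R2 → -4, R3 → -2; maximin = -2.
Column maxima: b1 → 11, b2 → 6, b3 → 2; minimax = 2.
-2 ≠ 2, so there is no saddle point; optimal play is mixed.
R2 is strictly dominated by R3, so General R never plays it.
b1 is strictly dominated by b2 (it gives General R strictly more in every row), so General C never plays it.
On the remaining 2×2 (R1, R3 vs b2, b3):
Let General R play R1 with probability p. Expected payoff against b2: (-3)p + 6(1−p) = −9p + 6; against b3: 2p + (-2)(1−p) = 4p − 2.
Setting these equal: −9p + 6 = 4p − 2 ⇒ −13p = -8 ⇒ p = 8/13, and the value is (-9)·(8/13) + 6 = 6/13.
For General C: with q = P(b2), equating R1's and R3's payoffs gives −5q + 2 = 8q − 2 ⇒ q = 4/13.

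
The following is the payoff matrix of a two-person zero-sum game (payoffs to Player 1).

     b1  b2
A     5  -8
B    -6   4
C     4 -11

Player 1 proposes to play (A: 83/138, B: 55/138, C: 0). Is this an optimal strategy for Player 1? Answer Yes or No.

No

Against b1 this mix gives (83/138)·5 + (55/138)·(-6) = 85/138.
Against b2 this mix gives (83/138)·(-8) + (55/138)·4 = -74/23.
Player 2 will play b2, holding Player 1 to -74/23. Shifting weight toward the row that does better against b2 would raise this floor (the equalizing mix achieves -28/23 against both b2 and b1), so the proposed strategy is not optimal.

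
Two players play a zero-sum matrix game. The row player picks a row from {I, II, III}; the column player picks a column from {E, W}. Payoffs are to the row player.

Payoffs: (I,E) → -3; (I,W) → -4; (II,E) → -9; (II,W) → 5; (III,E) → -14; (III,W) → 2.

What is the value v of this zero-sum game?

-17/5

Row minima: I → -4, II → -9, III → -14; maximin = -4.
Column maxima: E → -3, W → 5; minimax = -3.
-4 ≠ -3, so there is no saddle point; optimal play is mixed.
III is strictly dominated by II, so the row player never plays it.
On the remaining 2×2 (I, II vs E, W):
Let the row player play I with probability p. Expected payoff against E: (-3)p + (-9)(1−p) = 6p − 9; against W: (-4)p + 5(1−p) = −9p + 5.
Setting these equal: 6p − 9 = −9p + 5 ⇒ 15p = 14 ⇒ p = 14/15, and the value is (6)·(14/15) − 9 = -17/5.
For the column player: with q = P(E), equating I's and II's payoffs gives q − 4 = −14q + 5 ⇒ q = 3/5.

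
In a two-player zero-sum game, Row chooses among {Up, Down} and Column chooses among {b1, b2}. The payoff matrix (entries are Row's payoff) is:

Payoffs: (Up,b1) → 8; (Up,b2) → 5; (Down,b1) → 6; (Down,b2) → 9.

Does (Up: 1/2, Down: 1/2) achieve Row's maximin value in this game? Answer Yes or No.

Yes

Against b1 this mix gives (1/2)·8 + (1/2)·6 = 7.
Against b2 this mix gives (1/2)·5 + (1/2)·9 = 7.
All of Column's active replies (b1, b2) yield 7, and no column does worse for Row. The mix makes Column indifferent and guarantees 7, so it is optimal.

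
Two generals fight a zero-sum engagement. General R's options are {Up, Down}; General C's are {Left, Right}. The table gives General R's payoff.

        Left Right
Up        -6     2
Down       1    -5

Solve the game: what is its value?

Row minima: Up → -6, Down → -5; maximin = -5.
Column maxima: Left → 1, Right → 2; minimax = 1.
-5 ≠ 1, so there is no saddle point; optimal play is mixed.
Let General R play Up with probability p. Expected payoff against Left: (-6)p + 1(1−p) = −7p + 1; against Right: 2p + (-5)(1−p) = 7p − 5.
Setting these equal: −7p + 1 = 7p − 5 ⇒ −14p = -6 ⇒ p = 3/7, and the value is (-7)·(3/7) + 1 = -2.
For General C: with q = P(Left), equating Up's and Down's payoffs gives −8q + 2 = 6q − 5 ⇒ q = 1/2.

-2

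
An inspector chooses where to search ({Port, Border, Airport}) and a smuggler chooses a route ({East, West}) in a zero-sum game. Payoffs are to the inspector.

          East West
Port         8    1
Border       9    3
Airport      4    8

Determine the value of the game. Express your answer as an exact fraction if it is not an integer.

Row minima: Port → 1, Border → 3, Airport → 4; maximin = 4.
Column maxima: East → 9, West → 8; minimax = 8.
4 ≠ 8, so there is no saddle point; optimal play is mixed.
Port is strictly dominated by Border, so the inspector never plays it.
On the remaining 2×2 (Border, Airport vs East, West):
Let the inspector play Border with probability p. Expected payoff against East: 9p + 4(1−p) = 5p + 4; against West: 3p + 8(1−p) = −5p + 8.
Setting these equal: 5p + 4 = −5p + 8 ⇒ 10p = 4 ⇒ p = 2/5, and the value is (5)·(2/5) + 4 = 6.
For the smuggler: with q = P(East), equating Border's and Airport's payoffs gives 6q + 3 = −4q + 8 ⇒ q = 1/2.

6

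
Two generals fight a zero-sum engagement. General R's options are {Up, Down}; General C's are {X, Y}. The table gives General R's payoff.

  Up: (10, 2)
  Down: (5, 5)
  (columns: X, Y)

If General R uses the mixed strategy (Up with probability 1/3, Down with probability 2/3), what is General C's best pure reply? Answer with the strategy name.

If General C plays X, General R's expected payoff is (1/3)·10 + (2/3)·5 = 20/3.
If General C plays Y, General R's expected payoff is (1/3)·2 + (2/3)·5 = 4.
General C minimizes General R's payoff; the smallest is 4, so the best response is Y.

Y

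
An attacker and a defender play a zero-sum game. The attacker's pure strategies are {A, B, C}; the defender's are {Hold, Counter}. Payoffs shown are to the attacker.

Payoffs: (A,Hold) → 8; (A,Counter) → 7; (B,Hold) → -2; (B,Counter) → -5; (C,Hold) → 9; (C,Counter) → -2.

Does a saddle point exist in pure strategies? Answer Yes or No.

Row minima: A → 7, B → -5, C → -2; maximin = 7.
Column maxima: Hold → 9, Counter → 7; minimax = 7.
maximin = minimax = 7, so a saddle point exists.

Yes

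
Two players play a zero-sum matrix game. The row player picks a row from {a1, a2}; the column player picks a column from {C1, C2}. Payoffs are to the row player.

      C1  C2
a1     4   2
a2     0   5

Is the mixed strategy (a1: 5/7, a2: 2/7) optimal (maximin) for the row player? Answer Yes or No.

Yes

Against C1 this mix gives (5/7)·4 + (2/7)·0 = 20/7.
Against C2 this mix gives (5/7)·2 + (2/7)·5 = 20/7.
All of the column player's active replies (C1, C2) yield 20/7, and no column does worse for the row player. The mix makes the column player indifferent and guarantees 20/7, so it is optimal.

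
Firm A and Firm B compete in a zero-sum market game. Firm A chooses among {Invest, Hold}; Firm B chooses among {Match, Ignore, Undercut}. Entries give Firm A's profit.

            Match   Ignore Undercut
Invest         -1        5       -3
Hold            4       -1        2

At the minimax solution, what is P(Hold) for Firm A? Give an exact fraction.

Row minima: Invest → -3, Hold → -1; maximin = -1.
Column maxima: Match → 4, Ignore → 5, Undercut → 2; minimax = 2.
-1 ≠ 2, so there is no saddle point; optimal play is mixed.
Match is strictly dominated by Undercut (it gives Firm A strictly more in every row), so Firm B never plays it.
On the remaining 2×2 (Invest, Hold vs Ignore, Undercut):
Let Firm A play Invest with probability p. Expected payoff against Ignore: 5p + (-1)(1−p) = 6p − 1; against Undercut: (-3)p + 2(1−p) = −5p + 2.
Setting these equal: 6p − 1 = −5p + 2 ⇒ 11p = 3 ⇒ p = 3/11, and the value is (6)·(3/11) − 1 = 7/11.
For Firm B: with q = P(Ignore), equating Invest's and Hold's payoffs gives 8q − 3 = −3q + 2 ⇒ q = 5/11.

8/11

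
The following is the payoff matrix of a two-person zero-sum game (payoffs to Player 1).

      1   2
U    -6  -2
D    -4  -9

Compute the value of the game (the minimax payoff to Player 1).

-46/9

Row minima: U → -6, D → -9; maximin = -6.
Column maxima: 1 → -4, 2 → -2; minimax = -4.
-6 ≠ -4, so there is no saddle point; optimal play is mixed.
Let Player 1 play U with probability p. Expected payoff against 1: (-6)p + (-4)(1−p) = −2p − 4; against 2: (-2)p + (-9)(1−p) = 7p − 9.
Setting these equal: −2p − 4 = 7p − 9 ⇒ −9p = -5 ⇒ p = 5/9, and the value is (-2)·(5/9) − 4 = -46/9.
For Player 2: with q = P(1), equating U's and D's payoffs gives −4q − 2 = 5q − 9 ⇒ q = 7/9.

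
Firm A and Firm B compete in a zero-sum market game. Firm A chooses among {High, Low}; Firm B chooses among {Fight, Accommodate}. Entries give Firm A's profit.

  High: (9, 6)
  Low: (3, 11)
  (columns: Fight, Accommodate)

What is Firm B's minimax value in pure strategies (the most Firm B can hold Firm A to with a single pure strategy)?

Column maxima: Fight → 9, Accommodate → 11.
The smallest of these is 9.

9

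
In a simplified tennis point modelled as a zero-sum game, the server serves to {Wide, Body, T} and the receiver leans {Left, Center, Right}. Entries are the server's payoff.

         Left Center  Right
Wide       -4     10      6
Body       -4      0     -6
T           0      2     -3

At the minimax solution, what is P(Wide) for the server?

3/13

Row minima: Wide → -4, Body → -6, T → -3; maximin = -3.
Column maxima: Left → 0, Center → 10, Right → 6; minimax = 0.
-3 ≠ 0, so there is no saddle point; optimal play is mixed.
Body is strictly dominated by T, so the server never plays it.
Center is strictly dominated by Left (it gives the server strictly more in every row), so the receiver never plays it.
On the remaining 2×2 (Wide, T vs Left, Right):
Let the server play Wide with probability p. Expected payoff against Left: (-4)p + 0(1−p) = −4p; against Right: 6p + (-3)(1−p) = 9p − 3.
Setting these equal: −4p = 9p − 3 ⇒ −13p = -3 ⇒ p = 3/13, and the value is (-4)·(3/13) = -12/13.
For the receiver: with q = P(Left), equating Wide's and T's payoffs gives −10q + 6 = 3q − 3 ⇒ q = 9/13.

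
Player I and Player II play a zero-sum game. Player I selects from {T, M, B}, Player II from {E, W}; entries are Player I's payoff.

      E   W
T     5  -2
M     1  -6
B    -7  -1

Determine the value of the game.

Row minima: T → -2, M → -6, B → -7; maximin = -2.
Column maxima: E → 5, W → -1; minimax = -1.
-2 ≠ -1, so there is no saddle point; optimal play is mixed.
M is strictly dominated by T, so Player I never plays it.
On the remaining 2×2 (T, B vs E, W):
Let Player I play T with probability p. Expected payoff against E: 5p + (-7)(1−p) = 12p − 7; against W: (-2)p + (-1)(1−p) = −p − 1.
Setting these equal: 12p − 7 = −p − 1 ⇒ 13p = 6 ⇒ p = 6/13, and the value is (12)·(6/13) − 7 = -19/13.
For Player II: with q = P(E), equating T's and B's payoffs gives 7q − 2 = −6q − 1 ⇒ q = 1/13.

-19/13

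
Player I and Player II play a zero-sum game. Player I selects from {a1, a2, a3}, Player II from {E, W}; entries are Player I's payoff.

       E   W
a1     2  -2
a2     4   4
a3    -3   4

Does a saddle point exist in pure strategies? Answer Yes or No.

Row minima: a1 → -2, a2 → 4, a3 → -3; maximin = 4.
Column maxima: E → 4, W → 4; minimax = 4.
maximin = minimax = 4, so a saddle point exists.

Yes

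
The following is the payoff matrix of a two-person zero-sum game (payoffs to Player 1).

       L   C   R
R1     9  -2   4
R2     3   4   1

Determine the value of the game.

Row minima: R1 → -2, R2 → 1; maximin = 1.
Column maxima: L → 9, C → 4, R → 4; minimax = 4.
1 ≠ 4, so there is no saddle point; optimal play is mixed.
L is strictly dominated by R (it gives Player 1 strictly more in every row), so Player 2 never plays it.
On the remaining 2×2 (R1, R2 vs C, R):
Let Player 1 play R1 with probability p. Expected payoff against C: (-2)p + 4(1−p) = −6p + 4; against R: 4p + 1(1−p) = 3p + 1.
Setting these equal: −6p + 4 = 3p + 1 ⇒ −9p = -3 ⇒ p = 1/3, and the value is (-6)·(1/3) + 4 = 2.
For Player 2: with q = P(C), equating R1's and R2's payoffs gives −6q + 4 = 3q + 1 ⇒ q = 1/3.

2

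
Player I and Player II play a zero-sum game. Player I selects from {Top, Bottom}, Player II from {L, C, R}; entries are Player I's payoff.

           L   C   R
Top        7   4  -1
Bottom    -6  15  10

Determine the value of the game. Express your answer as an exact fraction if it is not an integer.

Row minima: Top → -1, Bottom → -6; maximin = -1.
Column maxima: L → 7, C → 15, R → 10; minimax = 7.
-1 ≠ 7, so there is no saddle point; optimal play is mixed.
C is strictly dominated by R (it gives Player I strictly more in every row), so Player II never plays it.
On the remaining 2×2 (Top, Bottom vs L, R):
Let Player I play Top with probability p. Expected payoff against L: 7p + (-6)(1−p) = 13p − 6; against R: (-1)p + 10(1−p) = −11p + 10.
Setting these equal: 13p − 6 = −11p + 10 ⇒ 24p = 16 ⇒ p = 2/3, and the value is (13)·(2/3) − 6 = 8/3.
For Player II: with q = P(L), equating Top's and Bottom's payoffs gives 8q − 1 = −16q + 10 ⇒ q = 11/24.

8/3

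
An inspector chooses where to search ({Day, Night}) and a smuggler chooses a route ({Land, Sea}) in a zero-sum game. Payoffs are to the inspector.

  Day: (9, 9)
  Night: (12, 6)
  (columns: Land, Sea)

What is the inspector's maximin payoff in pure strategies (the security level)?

Row minima: Day → 9, Night → 6.
The best of these is 9.

9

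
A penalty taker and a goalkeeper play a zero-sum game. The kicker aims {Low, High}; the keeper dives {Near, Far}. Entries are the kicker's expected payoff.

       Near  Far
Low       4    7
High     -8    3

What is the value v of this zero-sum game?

Row minima: Low → 4, High → -8; maximin = 4.
Column maxima: Near → 4, Far → 7; minimax = 4.
Since maximin = minimax = 4, there is a saddle point and the value is 4.

4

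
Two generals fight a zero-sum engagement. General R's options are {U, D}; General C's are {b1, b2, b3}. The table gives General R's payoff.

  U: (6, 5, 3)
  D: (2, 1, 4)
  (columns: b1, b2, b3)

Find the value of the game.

Row minima: U → 3, D → 1; maximin = 3.
Column maxima: b1 → 6, b2 → 5, b3 → 4; minimax = 4.
3 ≠ 4, so there is no saddle point; optimal play is mixed.
b1 is strictly dominated by b2 (it gives General R strictly more in every row), so General C never plays it.
On the remaining 2×2 (U, D vs b2, b3):
Let General R play U with probability p. Expected payoff against b2: 5p + 1(1−p) = 4p + 1; against b3: 3p + 4(1−p) = −p + 4.
Setting these equal: 4p + 1 = −p + 4 ⇒ 5p = 3 ⇒ p = 3/5, and the value is (4)·(3/5) + 1 = 17/5.
For General C: with q = P(b2), equating U's and D's payoffs gives 2q + 3 = −3q + 4 ⇒ q = 1/5.

17/5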